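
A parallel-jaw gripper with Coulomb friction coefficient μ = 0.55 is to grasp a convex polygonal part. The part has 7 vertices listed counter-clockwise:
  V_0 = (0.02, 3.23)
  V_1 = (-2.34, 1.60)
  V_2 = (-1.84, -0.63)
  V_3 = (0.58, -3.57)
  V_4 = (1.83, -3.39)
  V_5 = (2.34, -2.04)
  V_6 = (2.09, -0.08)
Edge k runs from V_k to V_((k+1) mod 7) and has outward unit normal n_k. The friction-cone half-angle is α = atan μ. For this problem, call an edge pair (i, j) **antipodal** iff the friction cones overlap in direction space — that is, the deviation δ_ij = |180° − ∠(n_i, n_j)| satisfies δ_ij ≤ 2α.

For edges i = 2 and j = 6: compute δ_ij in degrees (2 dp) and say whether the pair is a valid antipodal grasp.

α = atan 0.55 = 28.81°;  2α = 57.62°
edge 2: e_2 = (+2.42, -2.94);  n_2 = (-0.7721, -0.6355)
edge 6: e_6 = (-2.07, +3.31);  n_6 = (+0.8479, +0.5302)
∠(n_2, n_6) = 172.56°
δ = |180° − 172.56°| = 7.44°
7.44° ≤ 2α = 57.62°  →  valid

δ = 7.44°, valid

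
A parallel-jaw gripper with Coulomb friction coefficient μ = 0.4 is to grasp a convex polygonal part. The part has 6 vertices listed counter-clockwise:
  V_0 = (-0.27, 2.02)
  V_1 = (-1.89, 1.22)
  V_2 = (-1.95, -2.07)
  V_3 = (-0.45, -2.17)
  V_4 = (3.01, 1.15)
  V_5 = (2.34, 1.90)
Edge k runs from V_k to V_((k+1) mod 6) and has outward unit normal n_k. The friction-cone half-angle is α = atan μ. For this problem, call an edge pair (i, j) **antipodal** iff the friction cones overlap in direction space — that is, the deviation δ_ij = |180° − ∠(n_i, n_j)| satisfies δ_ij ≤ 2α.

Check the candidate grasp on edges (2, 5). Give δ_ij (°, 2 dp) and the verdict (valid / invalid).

δ = 1.18°, valid

α = atan 0.4 = 21.80°;  2α = 43.60°
edge 2: e_2 = (+1.50, -0.10);  n_2 = (-0.0665, -0.9978)
edge 5: e_5 = (-2.61, +0.12);  n_5 = (+0.0459, +0.9989)
∠(n_2, n_5) = 178.82°
δ = |180° − 178.82°| = 1.18°
1.18° ≤ 2α = 43.60°  →  valid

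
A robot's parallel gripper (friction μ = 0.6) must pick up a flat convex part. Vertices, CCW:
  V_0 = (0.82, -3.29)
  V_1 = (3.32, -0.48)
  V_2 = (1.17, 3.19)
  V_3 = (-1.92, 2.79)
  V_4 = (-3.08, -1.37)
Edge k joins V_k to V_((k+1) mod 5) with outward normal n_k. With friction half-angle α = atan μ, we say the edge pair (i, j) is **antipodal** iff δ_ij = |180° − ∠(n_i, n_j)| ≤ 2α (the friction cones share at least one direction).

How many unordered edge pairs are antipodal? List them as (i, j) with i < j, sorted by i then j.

α = atan 0.6 = 30.96°;  2α = 61.93°
n_0 = (+0.7471, -0.6647)
n_1 = (+0.8628, +0.5055)
n_2 = (-0.1284, +0.9917)
n_3 = (-0.9633, +0.2686)
n_4 = (-0.4417, -0.8972)
  (0,1): δ = 107.98°  ·
  (0,2): δ = 40.97°  ✓
  (0,3): δ = 26.08°  ✓
  (0,4): δ = 105.45°  ·
  (1,2): δ = 112.99°  ·
  (1,3): δ = 45.94°  ✓
  (1,4): δ = 33.43°  ✓
  (2,3): δ = 112.96°  ·
  (2,4): δ = 33.59°  ✓
  (3,4): δ = 100.63°  ·
antipodal pairs: 5

count = 5; pairs: (0,2), (0,3), (1,3), (1,4), (2,4)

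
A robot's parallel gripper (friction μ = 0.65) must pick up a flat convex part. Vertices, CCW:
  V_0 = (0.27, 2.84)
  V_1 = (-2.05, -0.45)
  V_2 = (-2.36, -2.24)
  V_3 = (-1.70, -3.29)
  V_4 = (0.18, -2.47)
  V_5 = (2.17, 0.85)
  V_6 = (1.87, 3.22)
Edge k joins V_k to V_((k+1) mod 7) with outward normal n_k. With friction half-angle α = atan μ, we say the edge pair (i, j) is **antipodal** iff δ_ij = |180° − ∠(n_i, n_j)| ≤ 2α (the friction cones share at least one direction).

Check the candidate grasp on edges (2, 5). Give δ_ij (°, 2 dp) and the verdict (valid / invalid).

α = atan 0.65 = 33.02°;  2α = 66.05°
edge 2: e_2 = (+0.66, -1.05);  n_2 = (-0.8466, -0.5322)
edge 5: e_5 = (-0.30, +2.37);  n_5 = (+0.9921, +0.1256)
∠(n_2, n_5) = 155.06°
δ = |180° − 155.06°| = 24.94°
24.94° ≤ 2α = 66.05°  →  valid

δ = 24.94°, valid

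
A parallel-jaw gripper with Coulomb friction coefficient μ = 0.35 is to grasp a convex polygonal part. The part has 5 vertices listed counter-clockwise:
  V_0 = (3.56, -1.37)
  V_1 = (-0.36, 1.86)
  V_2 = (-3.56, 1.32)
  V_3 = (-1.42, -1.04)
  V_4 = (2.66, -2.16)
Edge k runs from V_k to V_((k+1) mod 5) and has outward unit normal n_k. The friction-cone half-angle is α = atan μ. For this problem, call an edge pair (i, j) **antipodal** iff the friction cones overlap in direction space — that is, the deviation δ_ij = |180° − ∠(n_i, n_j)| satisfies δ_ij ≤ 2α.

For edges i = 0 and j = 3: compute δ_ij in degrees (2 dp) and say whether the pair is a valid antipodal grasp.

δ = 24.14°, valid

α = atan 0.35 = 19.29°;  2α = 38.58°
edge 0: e_0 = (-3.92, +3.23);  n_0 = (+0.6359, +0.7718)
edge 3: e_3 = (+4.08, -1.12);  n_3 = (-0.2647, -0.9643)
∠(n_0, n_3) = 155.86°
δ = |180° − 155.86°| = 24.14°
24.14° ≤ 2α = 38.58°  →  valid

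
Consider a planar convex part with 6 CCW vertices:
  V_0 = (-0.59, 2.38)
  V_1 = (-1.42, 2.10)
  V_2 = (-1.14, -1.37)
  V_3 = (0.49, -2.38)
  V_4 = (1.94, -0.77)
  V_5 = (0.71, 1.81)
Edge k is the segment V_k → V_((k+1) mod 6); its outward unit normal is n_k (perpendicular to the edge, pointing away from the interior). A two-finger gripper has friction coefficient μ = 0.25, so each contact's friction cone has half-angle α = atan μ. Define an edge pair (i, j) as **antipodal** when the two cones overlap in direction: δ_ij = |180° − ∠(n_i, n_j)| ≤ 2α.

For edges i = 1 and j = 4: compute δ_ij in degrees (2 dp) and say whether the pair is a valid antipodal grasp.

δ = 20.88°, valid

α = atan 0.25 = 14.04°;  2α = 28.07°
edge 1: e_1 = (+0.28, -3.47);  n_1 = (-0.9968, -0.0804)
edge 4: e_4 = (-1.23, +2.58);  n_4 = (+0.9027, +0.4303)
∠(n_1, n_4) = 159.12°
δ = |180° − 159.12°| = 20.88°
20.88° ≤ 2α = 28.07°  →  valid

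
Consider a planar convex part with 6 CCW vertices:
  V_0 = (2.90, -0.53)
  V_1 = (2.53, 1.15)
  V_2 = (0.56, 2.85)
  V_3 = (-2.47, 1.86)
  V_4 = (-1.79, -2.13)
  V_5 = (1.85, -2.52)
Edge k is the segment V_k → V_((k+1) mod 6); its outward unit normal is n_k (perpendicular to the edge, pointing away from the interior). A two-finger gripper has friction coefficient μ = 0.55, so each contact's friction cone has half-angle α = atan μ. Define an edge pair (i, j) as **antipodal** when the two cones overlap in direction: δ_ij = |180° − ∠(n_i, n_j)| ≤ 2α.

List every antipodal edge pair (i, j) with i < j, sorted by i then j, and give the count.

count = 6; pairs: (0,3), (1,3), (1,4), (2,4), (2,5), (3,5)

α = atan 0.55 = 28.81°;  2α = 57.62°
n_0 = (+0.9766, +0.2151)
n_1 = (+0.6533, +0.7571)
n_2 = (-0.3106, +0.9505)
n_3 = (-0.9858, -0.1680)
n_4 = (-0.1065, -0.9943)
n_5 = (+0.8844, -0.4667)
  (0,1): δ = 143.21°  ·
  (0,2): δ = 84.33°  ·
  (0,3): δ = 2.75°  ✓
  (0,4): δ = 71.46°  ·
  (0,5): δ = 139.76°  ·
  (1,2): δ = 121.11°  ·
  (1,3): δ = 39.54°  ✓
  (1,4): δ = 34.68°  ✓
  (1,5): δ = 102.97°  ·
  (2,3): δ = 98.42°  ·
  (2,4): δ = 24.21°  ✓
  (2,5): δ = 44.09°  ✓
  (3,4): δ = 105.79°  ·
  (3,5): δ = 37.49°  ✓
  (4,5): δ = 111.70°  ·
antipodal pairs: 6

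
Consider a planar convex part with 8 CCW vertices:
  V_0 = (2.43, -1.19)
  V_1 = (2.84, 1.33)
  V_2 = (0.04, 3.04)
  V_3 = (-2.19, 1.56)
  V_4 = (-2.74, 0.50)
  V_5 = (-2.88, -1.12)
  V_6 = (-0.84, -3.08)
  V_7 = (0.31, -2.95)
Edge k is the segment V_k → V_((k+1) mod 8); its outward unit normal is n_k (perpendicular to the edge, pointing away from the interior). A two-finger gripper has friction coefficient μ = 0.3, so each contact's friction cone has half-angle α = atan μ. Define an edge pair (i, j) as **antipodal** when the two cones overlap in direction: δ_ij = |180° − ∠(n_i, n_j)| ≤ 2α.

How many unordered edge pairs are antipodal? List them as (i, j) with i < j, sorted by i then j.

count = 6; pairs: (0,3), (0,4), (1,5), (2,6), (2,7), (3,7)

α = atan 0.3 = 16.70°;  2α = 33.40°
n_0 = (+0.9870, -0.1606)
n_1 = (+0.5212, +0.8534)
n_2 = (-0.5530, +0.8332)
n_3 = (-0.8876, +0.4606)
n_4 = (-0.9963, +0.0861)
n_5 = (-0.6928, -0.7211)
n_6 = (+0.1123, -0.9937)
n_7 = (+0.6388, -0.7694)
  (0,1): δ = 112.17°  ·
  (0,2): δ = 47.19°  ·
  (0,3): δ = 18.18°  ✓
  (0,4): δ = 4.30°  ✓
  (0,5): δ = 55.39°  ·
  (0,6): δ = 105.69°  ·
  (0,7): δ = 138.94°  ·
  (1,2): δ = 115.02°  ·
  (1,3): δ = 86.01°  ·
  (1,4): δ = 63.53°  ·
  (1,5): δ = 12.44°  ✓
  (1,6): δ = 37.86°  ·
  (1,7): δ = 71.11°  ·
  (2,3): δ = 150.99°  ·
  (2,4): δ = 128.51°  ·
  (2,5): δ = 77.43°  ·
  (2,6): δ = 27.12°  ✓
  (2,7): δ = 6.13°  ✓
  (3,4): δ = 157.52°  ·
  (3,5): δ = 106.43°  ·
  (3,6): δ = 56.13°  ·
  (3,7): δ = 22.88°  ✓
  (4,5): δ = 128.92°  ·
  (4,6): δ = 78.61°  ·
  (4,7): δ = 45.36°  ·
  (5,6): δ = 129.70°  ·
  (5,7): δ = 96.45°  ·
  (6,7): δ = 146.75°  ·
antipodal pairs: 6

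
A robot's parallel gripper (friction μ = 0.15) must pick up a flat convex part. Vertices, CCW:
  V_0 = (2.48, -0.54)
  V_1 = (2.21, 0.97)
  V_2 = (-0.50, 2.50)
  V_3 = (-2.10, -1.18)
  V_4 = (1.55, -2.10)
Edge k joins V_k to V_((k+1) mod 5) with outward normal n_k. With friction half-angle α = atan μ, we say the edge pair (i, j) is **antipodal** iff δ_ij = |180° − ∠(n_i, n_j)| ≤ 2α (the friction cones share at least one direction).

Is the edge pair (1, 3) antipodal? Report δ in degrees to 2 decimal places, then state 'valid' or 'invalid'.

α = atan 0.15 = 8.53°;  2α = 17.06°
edge 1: e_1 = (-2.71, +1.53);  n_1 = (+0.4916, +0.8708)
edge 3: e_3 = (+3.65, -0.92);  n_3 = (-0.2444, -0.9697)
∠(n_1, n_3) = 164.70°
δ = |180° − 164.70°| = 15.30°
15.30° ≤ 2α = 17.06°  →  valid

δ = 15.30°, valid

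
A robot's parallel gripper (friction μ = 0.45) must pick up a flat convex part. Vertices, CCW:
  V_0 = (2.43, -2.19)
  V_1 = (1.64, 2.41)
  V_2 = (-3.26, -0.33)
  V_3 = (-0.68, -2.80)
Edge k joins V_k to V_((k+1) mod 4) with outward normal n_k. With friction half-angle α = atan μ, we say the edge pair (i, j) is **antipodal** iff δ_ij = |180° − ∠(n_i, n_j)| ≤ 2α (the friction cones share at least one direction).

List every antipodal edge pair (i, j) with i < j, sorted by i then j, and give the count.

α = atan 0.45 = 24.23°;  2α = 48.46°
n_0 = (+0.9856, +0.1693)
n_1 = (-0.4881, +0.8728)
n_2 = (-0.6915, -0.7223)
n_3 = (+0.1925, -0.9813)
  (0,1): δ = 70.53°  ·
  (0,2): δ = 36.50°  ✓
  (0,3): δ = 91.35°  ·
  (1,2): δ = 72.97°  ·
  (1,3): δ = 18.12°  ✓
  (2,3): δ = 125.15°  ·
antipodal pairs: 2

count = 2; pairs: (0,2), (1,3)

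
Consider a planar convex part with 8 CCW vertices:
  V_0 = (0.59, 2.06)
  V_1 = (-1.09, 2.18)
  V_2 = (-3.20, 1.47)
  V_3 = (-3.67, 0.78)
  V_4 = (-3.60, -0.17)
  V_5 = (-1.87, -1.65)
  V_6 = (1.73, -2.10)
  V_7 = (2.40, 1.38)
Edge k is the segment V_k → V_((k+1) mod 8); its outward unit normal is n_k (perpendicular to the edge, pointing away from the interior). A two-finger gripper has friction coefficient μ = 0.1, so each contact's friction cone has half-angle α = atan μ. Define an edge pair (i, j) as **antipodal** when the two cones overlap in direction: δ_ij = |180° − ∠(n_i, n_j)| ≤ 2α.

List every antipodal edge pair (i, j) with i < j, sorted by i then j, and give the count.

count = 1; pairs: (0,5)

α = atan 0.1 = 5.71°;  2α = 11.42°
n_0 = (+0.0712, +0.9975)
n_1 = (-0.3189, +0.9478)
n_2 = (-0.8265, +0.5630)
n_3 = (-0.9973, -0.0735)
n_4 = (-0.6501, -0.7599)
n_5 = (-0.1240, -0.9923)
n_6 = (+0.9820, -0.1891)
n_7 = (+0.3517, +0.9361)
  (0,1): δ = 157.32°  ·
  (0,2): δ = 120.18°  ·
  (0,3): δ = 81.70°  ·
  (0,4): δ = 36.46°  ·
  (0,5): δ = 3.04°  ✓
  (0,6): δ = 83.19°  ·
  (0,7): δ = 163.49°  ·
  (1,2): δ = 142.86°  ·
  (1,3): δ = 104.38°  ·
  (1,4): δ = 59.14°  ·
  (1,5): δ = 25.72°  ·
  (1,6): δ = 60.50°  ·
  (1,7): δ = 140.81°  ·
  (2,3): δ = 141.52°  ·
  (2,4): δ = 96.29°  ·
  (2,5): δ = 62.86°  ·
  (2,6): δ = 23.36°  ·
  (2,7): δ = 103.67°  ·
  (3,4): δ = 134.76°  ·
  (3,5): δ = 101.34°  ·
  (3,6): δ = 15.11°  ·
  (3,7): δ = 65.20°  ·
  (4,5): δ = 146.58°  ·
  (4,6): δ = 60.35°  ·
  (4,7): δ = 19.96°  ·
  (5,6): δ = 93.77°  ·
  (5,7): δ = 13.47°  ·
  (6,7): δ = 99.69°  ·
antipodal pairs: 1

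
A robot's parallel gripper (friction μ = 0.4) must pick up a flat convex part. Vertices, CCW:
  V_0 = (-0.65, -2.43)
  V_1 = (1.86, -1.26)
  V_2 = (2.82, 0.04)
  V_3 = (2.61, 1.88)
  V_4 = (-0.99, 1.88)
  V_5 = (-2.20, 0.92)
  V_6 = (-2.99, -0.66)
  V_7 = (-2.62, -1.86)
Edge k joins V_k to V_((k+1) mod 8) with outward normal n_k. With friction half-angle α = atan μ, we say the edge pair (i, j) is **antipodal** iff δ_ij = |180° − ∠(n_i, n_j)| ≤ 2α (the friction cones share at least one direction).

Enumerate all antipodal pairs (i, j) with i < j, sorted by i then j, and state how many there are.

α = atan 0.4 = 21.80°;  2α = 43.60°
n_0 = (+0.4225, -0.9064)
n_1 = (+0.8044, -0.5940)
n_2 = (+0.9936, +0.1134)
n_3 = (+0.0000, +1.0000)
n_4 = (-0.6215, +0.7834)
n_5 = (-0.8944, +0.4472)
n_6 = (-0.9556, -0.2946)
n_7 = (-0.2779, -0.9606)
  (0,1): δ = 151.44°  ·
  (0,2): δ = 108.48°  ·
  (0,3): δ = 24.99°  ✓
  (0,4): δ = 13.44°  ✓
  (0,5): δ = 38.44°  ✓
  (0,6): δ = 82.14°  ·
  (0,7): δ = 138.87°  ·
  (1,2): δ = 137.04°  ·
  (1,3): δ = 53.56°  ·
  (1,4): δ = 15.13°  ✓
  (1,5): δ = 9.88°  ✓
  (1,6): δ = 53.58°  ·
  (1,7): δ = 110.31°  ·
  (2,3): δ = 96.51°  ·
  (2,4): δ = 58.08°  ·
  (2,5): δ = 33.08°  ✓
  (2,6): δ = 10.63°  ✓
  (2,7): δ = 67.35°  ·
  (3,4): δ = 141.57°  ·
  (3,5): δ = 116.57°  ·
  (3,6): δ = 72.86°  ·
  (3,7): δ = 16.14°  ✓
  (4,5): δ = 154.99°  ·
  (4,6): δ = 111.29°  ·
  (4,7): δ = 54.57°  ·
  (5,6): δ = 136.30°  ·
  (5,7): δ = 79.57°  ·
  (6,7): δ = 123.27°  ·
antipodal pairs: 8

count = 8; pairs: (0,3), (0,4), (0,5), (1,4), (1,5), (2,5), (2,6), (3,7)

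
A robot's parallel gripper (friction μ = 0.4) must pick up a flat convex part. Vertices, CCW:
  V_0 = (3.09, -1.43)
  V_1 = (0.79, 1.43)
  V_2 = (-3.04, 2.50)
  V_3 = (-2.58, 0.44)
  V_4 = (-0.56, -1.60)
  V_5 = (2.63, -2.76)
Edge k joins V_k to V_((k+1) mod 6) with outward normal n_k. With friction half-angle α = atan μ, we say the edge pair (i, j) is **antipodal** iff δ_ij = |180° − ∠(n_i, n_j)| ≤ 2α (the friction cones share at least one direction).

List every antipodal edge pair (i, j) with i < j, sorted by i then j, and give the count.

α = atan 0.4 = 21.80°;  2α = 43.60°
n_0 = (+0.7793, +0.6267)
n_1 = (+0.2691, +0.9631)
n_2 = (-0.9760, -0.2179)
n_3 = (-0.7106, -0.7036)
n_4 = (-0.3417, -0.9398)
n_5 = (+0.9451, -0.3269)
  (0,1): δ = 144.42°  ·
  (0,2): δ = 26.22°  ✓
  (0,3): δ = 5.91°  ✓
  (0,4): δ = 31.21°  ✓
  (0,5): δ = 122.12°  ·
  (1,2): δ = 61.80°  ·
  (1,3): δ = 29.67°  ✓
  (1,4): δ = 4.37°  ✓
  (1,5): δ = 86.53°  ·
  (2,3): δ = 147.87°  ·
  (2,4): δ = 122.57°  ·
  (2,5): δ = 31.67°  ✓
  (3,4): δ = 154.70°  ·
  (3,5): δ = 63.80°  ·
  (4,5): δ = 89.10°  ·
antipodal pairs: 6

count = 6; pairs: (0,2), (0,3), (0,4), (1,3), (1,4), (2,5)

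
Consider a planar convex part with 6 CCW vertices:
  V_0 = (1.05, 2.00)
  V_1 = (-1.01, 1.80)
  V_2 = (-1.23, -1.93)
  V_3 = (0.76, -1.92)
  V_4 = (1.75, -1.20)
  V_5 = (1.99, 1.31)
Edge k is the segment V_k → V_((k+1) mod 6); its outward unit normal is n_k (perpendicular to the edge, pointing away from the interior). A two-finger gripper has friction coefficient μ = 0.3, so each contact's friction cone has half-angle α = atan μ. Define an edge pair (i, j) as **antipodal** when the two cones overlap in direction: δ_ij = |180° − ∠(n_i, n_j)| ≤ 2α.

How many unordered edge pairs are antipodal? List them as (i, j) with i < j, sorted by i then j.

count = 3; pairs: (0,2), (0,3), (1,4)

α = atan 0.3 = 16.70°;  2α = 33.40°
n_0 = (-0.0966, +0.9953)
n_1 = (-0.9983, +0.0589)
n_2 = (+0.0050, -1.0000)
n_3 = (+0.5882, -0.8087)
n_4 = (+0.9955, -0.0952)
n_5 = (+0.5917, +0.8061)
  (0,1): δ = 98.92°  ·
  (0,2): δ = 5.26°  ✓
  (0,3): δ = 30.48°  ✓
  (0,4): δ = 78.99°  ·
  (0,5): δ = 138.17°  ·
  (1,2): δ = 86.34°  ·
  (1,3): δ = 50.60°  ·
  (1,4): δ = 2.09°  ✓
  (1,5): δ = 57.10°  ·
  (2,3): δ = 144.26°  ·
  (2,4): δ = 95.75°  ·
  (2,5): δ = 36.57°  ·
  (3,4): δ = 131.49°  ·
  (3,5): δ = 72.31°  ·
  (4,5): δ = 120.82°  ·
antipodal pairs: 3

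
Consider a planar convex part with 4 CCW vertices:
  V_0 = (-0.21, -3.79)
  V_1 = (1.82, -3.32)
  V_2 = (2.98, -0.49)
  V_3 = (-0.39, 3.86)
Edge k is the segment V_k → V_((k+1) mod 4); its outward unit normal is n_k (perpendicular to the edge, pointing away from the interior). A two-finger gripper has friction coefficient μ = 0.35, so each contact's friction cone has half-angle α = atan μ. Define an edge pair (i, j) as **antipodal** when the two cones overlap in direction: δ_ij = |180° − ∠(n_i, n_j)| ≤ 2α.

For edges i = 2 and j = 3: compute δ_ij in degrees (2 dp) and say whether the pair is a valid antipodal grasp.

δ = 36.42°, valid

α = atan 0.35 = 19.29°;  2α = 38.58°
edge 2: e_2 = (-3.37, +4.35);  n_2 = (+0.7905, +0.6124)
edge 3: e_3 = (+0.18, -7.65);  n_3 = (-0.9997, -0.0235)
∠(n_2, n_3) = 143.58°
δ = |180° − 143.58°| = 36.42°
36.42° ≤ 2α = 38.58°  →  valid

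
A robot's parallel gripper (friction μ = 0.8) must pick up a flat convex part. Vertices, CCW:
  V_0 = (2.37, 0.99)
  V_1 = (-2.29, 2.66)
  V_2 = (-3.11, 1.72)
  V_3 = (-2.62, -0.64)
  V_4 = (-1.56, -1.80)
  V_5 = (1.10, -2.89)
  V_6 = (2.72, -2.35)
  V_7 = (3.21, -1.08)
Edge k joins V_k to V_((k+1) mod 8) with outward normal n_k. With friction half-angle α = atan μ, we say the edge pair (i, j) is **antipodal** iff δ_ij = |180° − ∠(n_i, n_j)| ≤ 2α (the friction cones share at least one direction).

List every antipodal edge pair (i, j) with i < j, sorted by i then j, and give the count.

α = atan 0.8 = 38.66°;  2α = 77.32°
n_0 = (+0.3374, +0.9414)
n_1 = (-0.7536, +0.6574)
n_2 = (-0.9791, -0.2033)
n_3 = (-0.7382, -0.6746)
n_4 = (-0.3792, -0.9253)
n_5 = (+0.3162, -0.9487)
n_6 = (+0.9330, -0.3600)
n_7 = (+0.9266, +0.3760)
  (0,1): δ = 111.38°  ·
  (0,2): δ = 58.55°  ✓
  (0,3): δ = 27.86°  ✓
  (0,4): δ = 2.57°  ✓
  (0,5): δ = 38.15°  ✓
  (0,6): δ = 88.62°  ·
  (0,7): δ = 131.80°  ·
  (1,2): δ = 127.17°  ·
  (1,3): δ = 96.48°  ·
  (1,4): δ = 71.18°  ✓
  (1,5): δ = 30.47°  ✓
  (1,6): δ = 20.00°  ✓
  (1,7): δ = 63.19°  ✓
  (2,3): δ = 149.31°  ·
  (2,4): δ = 124.01°  ·
  (2,5): δ = 83.29°  ·
  (2,6): δ = 32.83°  ✓
  (2,7): δ = 10.36°  ✓
  (3,4): δ = 154.70°  ·
  (3,5): δ = 113.99°  ·
  (3,6): δ = 63.52°  ✓
  (3,7): δ = 20.33°  ✓
  (4,5): δ = 139.28°  ·
  (4,6): δ = 88.82°  ·
  (4,7): δ = 45.63°  ✓
  (5,6): δ = 129.53°  ·
  (5,7): δ = 86.35°  ·
  (6,7): δ = 136.81°  ·
antipodal pairs: 13

count = 13; pairs: (0,2), (0,3), (0,4), (0,5), (1,4), (1,5), (1,6), (1,7), (2,6), (2,7), (3,6), (3,7), (4,7)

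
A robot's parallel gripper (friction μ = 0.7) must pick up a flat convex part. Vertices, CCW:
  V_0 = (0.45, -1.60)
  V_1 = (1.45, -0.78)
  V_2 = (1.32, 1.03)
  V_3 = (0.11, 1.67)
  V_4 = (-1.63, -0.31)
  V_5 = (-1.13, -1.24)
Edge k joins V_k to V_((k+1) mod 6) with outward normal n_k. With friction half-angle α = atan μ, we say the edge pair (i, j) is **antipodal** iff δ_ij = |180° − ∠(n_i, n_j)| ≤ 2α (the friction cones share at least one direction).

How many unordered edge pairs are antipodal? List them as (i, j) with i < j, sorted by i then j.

α = atan 0.7 = 34.99°;  2α = 69.98°
n_0 = (+0.6341, -0.7733)
n_1 = (+0.9974, +0.0716)
n_2 = (+0.4676, +0.8840)
n_3 = (-0.7512, +0.6601)
n_4 = (-0.8808, -0.4735)
n_5 = (-0.2222, -0.9750)
  (0,1): δ = 125.24°  ·
  (0,2): δ = 67.23°  ✓
  (0,3): δ = 9.34°  ✓
  (0,4): δ = 78.91°  ·
  (0,5): δ = 127.81°  ·
  (1,2): δ = 121.98°  ·
  (1,3): δ = 45.42°  ✓
  (1,4): δ = 24.16°  ✓
  (1,5): δ = 73.06°  ·
  (2,3): δ = 103.43°  ·
  (2,4): δ = 33.86°  ✓
  (2,5): δ = 15.04°  ✓
  (3,4): δ = 110.43°  ·
  (3,5): δ = 61.53°  ✓
  (4,5): δ = 131.10°  ·
antipodal pairs: 7

count = 7; pairs: (0,2), (0,3), (1,3), (1,4), (2,4), (2,5), (3,5)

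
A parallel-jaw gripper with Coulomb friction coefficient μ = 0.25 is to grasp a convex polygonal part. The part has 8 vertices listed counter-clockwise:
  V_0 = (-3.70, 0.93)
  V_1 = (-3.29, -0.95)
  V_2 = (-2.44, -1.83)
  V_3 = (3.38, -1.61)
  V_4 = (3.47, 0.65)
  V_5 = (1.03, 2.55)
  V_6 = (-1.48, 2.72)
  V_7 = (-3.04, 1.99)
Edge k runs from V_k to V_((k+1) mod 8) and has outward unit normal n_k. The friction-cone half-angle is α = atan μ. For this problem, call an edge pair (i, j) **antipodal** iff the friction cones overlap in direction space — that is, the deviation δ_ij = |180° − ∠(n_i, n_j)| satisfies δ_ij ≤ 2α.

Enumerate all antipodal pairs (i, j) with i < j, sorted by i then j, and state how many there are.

α = atan 0.25 = 14.04°;  2α = 28.07°
n_0 = (-0.9770, -0.2131)
n_1 = (-0.7193, -0.6947)
n_2 = (+0.0378, -0.9993)
n_3 = (+0.9992, -0.0398)
n_4 = (+0.6144, +0.7890)
n_5 = (+0.0676, +0.9977)
n_6 = (-0.4238, +0.9057)
n_7 = (-0.8489, +0.5286)
  (0,1): δ = 148.30°  ·
  (0,2): δ = 100.14°  ·
  (0,3): δ = 14.58°  ✓
  (0,4): δ = 39.79°  ·
  (0,5): δ = 73.82°  ·
  (0,6): δ = 102.77°  ·
  (0,7): δ = 135.79°  ·
  (1,2): δ = 131.84°  ·
  (1,3): δ = 46.29°  ·
  (1,4): δ = 8.09°  ✓
  (1,5): δ = 42.12°  ·
  (1,6): δ = 71.07°  ·
  (1,7): δ = 104.09°  ·
  (2,3): δ = 94.45°  ·
  (2,4): δ = 40.07°  ·
  (2,5): δ = 6.04°  ✓
  (2,6): δ = 22.91°  ✓
  (2,7): δ = 55.93°  ·
  (3,4): δ = 125.63°  ·
  (3,5): δ = 91.59°  ·
  (3,6): δ = 62.64°  ·
  (3,7): δ = 29.63°  ·
  (4,5): δ = 145.97°  ·
  (4,6): δ = 117.02°  ·
  (4,7): δ = 84.00°  ·
  (5,6): δ = 151.05°  ·
  (5,7): δ = 118.03°  ·
  (6,7): δ = 146.99°  ·
antipodal pairs: 4

count = 4; pairs: (0,3), (1,4), (2,5), (2,6)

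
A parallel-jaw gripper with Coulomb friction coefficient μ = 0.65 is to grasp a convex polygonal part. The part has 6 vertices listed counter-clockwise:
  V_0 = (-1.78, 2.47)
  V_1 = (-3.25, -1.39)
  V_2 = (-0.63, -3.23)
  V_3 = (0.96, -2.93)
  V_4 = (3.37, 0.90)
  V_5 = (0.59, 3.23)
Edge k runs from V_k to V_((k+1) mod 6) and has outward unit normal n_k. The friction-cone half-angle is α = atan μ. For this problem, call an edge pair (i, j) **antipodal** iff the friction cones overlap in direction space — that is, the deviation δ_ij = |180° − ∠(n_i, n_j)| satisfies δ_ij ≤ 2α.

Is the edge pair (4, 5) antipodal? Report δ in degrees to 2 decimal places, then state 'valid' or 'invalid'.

α = atan 0.65 = 33.02°;  2α = 66.05°
edge 4: e_4 = (-2.78, +2.33);  n_4 = (+0.6424, +0.7664)
edge 5: e_5 = (-2.37, -0.76);  n_5 = (-0.3054, +0.9522)
∠(n_4, n_5) = 57.75°
δ = |180° − 57.75°| = 122.25°
122.25° > 2α = 66.05°  →  invalid

δ = 122.25°, invalid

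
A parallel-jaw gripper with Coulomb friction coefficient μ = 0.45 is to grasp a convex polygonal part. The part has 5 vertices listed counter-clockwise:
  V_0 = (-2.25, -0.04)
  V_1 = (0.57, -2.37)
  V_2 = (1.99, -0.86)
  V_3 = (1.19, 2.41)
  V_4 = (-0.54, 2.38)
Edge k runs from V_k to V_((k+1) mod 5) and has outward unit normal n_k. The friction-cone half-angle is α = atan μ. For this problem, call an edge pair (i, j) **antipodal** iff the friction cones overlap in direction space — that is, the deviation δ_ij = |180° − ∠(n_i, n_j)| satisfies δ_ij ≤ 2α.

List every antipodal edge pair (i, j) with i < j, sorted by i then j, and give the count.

α = atan 0.45 = 24.23°;  2α = 48.46°
n_0 = (-0.6370, -0.7709)
n_1 = (+0.7285, -0.6851)
n_2 = (+0.9714, +0.2376)
n_3 = (-0.0173, +0.9998)
n_4 = (-0.8167, +0.5771)
  (0,1): δ = 93.68°  ·
  (0,2): δ = 36.69°  ✓
  (0,3): δ = 40.56°  ✓
  (0,4): δ = 94.32°  ·
  (1,2): δ = 123.01°  ·
  (1,3): δ = 45.77°  ✓
  (1,4): δ = 8.00°  ✓
  (2,3): δ = 102.75°  ·
  (2,4): δ = 48.99°  ·
  (3,4): δ = 126.24°  ·
antipodal pairs: 4

count = 4; pairs: (0,2), (0,3), (1,3), (1,4)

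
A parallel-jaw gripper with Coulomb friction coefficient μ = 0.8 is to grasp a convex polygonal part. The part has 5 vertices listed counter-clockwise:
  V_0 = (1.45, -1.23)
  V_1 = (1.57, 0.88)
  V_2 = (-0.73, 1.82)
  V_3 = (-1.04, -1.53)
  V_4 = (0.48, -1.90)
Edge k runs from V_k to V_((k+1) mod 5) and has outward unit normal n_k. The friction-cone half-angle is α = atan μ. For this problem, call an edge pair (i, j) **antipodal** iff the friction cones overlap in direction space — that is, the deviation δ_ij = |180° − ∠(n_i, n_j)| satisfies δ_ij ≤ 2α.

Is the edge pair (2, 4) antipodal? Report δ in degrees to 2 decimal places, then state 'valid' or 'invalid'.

δ = 50.08°, valid

α = atan 0.8 = 38.66°;  2α = 77.32°
edge 2: e_2 = (-0.31, -3.35);  n_2 = (-0.9957, +0.0921)
edge 4: e_4 = (+0.97, +0.67);  n_4 = (+0.5683, -0.8228)
∠(n_2, n_4) = 129.92°
δ = |180° − 129.92°| = 50.08°
50.08° ≤ 2α = 77.32°  →  valid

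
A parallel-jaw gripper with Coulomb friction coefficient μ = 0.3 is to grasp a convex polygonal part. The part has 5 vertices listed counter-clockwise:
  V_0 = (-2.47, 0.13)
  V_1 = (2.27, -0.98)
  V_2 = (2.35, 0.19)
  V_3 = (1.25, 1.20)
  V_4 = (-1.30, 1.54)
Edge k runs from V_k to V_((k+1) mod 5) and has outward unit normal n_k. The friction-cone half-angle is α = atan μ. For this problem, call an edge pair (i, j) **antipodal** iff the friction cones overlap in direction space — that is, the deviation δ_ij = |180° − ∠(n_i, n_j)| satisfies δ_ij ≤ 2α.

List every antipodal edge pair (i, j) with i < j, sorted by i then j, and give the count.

α = atan 0.3 = 16.70°;  2α = 33.40°
n_0 = (-0.2280, -0.9737)
n_1 = (+0.9977, -0.0682)
n_2 = (+0.6763, +0.7366)
n_3 = (+0.1322, +0.9912)
n_4 = (-0.7696, +0.6386)
  (0,1): δ = 80.73°  ·
  (0,2): δ = 29.38°  ✓
  (0,3): δ = 5.59°  ✓
  (0,4): δ = 63.49°  ·
  (1,2): δ = 128.65°  ·
  (1,3): δ = 93.68°  ·
  (1,4): δ = 35.77°  ·
  (2,3): δ = 145.04°  ·
  (2,4): δ = 87.13°  ·
  (3,4): δ = 122.09°  ·
antipodal pairs: 2

count = 2; pairs: (0,2), (0,3)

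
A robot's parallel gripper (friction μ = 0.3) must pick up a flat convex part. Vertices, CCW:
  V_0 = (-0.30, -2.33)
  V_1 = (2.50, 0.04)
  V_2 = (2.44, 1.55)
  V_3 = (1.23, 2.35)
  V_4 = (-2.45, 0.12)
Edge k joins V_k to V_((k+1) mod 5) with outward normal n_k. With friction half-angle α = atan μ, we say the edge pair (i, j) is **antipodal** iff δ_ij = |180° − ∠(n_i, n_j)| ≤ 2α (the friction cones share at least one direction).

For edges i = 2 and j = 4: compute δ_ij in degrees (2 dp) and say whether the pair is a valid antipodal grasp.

δ = 15.26°, valid

α = atan 0.3 = 16.70°;  2α = 33.40°
edge 2: e_2 = (-1.21, +0.80);  n_2 = (+0.5515, +0.8342)
edge 4: e_4 = (+2.15, -2.45);  n_4 = (-0.7516, -0.6596)
∠(n_2, n_4) = 164.74°
δ = |180° − 164.74°| = 15.26°
15.26° ≤ 2α = 33.40°  →  valid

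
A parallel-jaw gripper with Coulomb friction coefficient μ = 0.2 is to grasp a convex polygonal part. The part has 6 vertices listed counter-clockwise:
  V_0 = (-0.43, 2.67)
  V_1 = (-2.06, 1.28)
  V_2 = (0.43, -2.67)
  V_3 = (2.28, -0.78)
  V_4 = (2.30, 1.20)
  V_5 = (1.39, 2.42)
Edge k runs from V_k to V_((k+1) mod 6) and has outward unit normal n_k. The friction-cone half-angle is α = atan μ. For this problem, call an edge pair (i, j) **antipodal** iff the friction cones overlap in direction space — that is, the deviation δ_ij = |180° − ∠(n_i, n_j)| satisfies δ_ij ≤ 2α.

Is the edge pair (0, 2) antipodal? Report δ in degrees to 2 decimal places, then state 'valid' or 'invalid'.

α = atan 0.2 = 11.31°;  2α = 22.62°
edge 0: e_0 = (-1.63, -1.39);  n_0 = (-0.6489, +0.7609)
edge 2: e_2 = (+1.85, +1.89);  n_2 = (+0.7146, -0.6995)
∠(n_0, n_2) = 174.84°
δ = |180° − 174.84°| = 5.16°
5.16° ≤ 2α = 22.62°  →  valid

δ = 5.16°, valid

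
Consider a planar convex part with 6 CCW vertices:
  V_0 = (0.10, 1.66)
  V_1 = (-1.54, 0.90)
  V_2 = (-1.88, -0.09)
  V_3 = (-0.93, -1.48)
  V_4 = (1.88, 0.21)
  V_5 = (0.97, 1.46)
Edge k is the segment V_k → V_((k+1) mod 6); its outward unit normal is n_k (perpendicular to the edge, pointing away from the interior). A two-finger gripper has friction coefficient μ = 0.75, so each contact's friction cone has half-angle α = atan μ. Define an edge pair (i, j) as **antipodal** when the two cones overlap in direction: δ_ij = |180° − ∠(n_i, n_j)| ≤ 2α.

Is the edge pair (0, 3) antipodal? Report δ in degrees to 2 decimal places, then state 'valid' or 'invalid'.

α = atan 0.75 = 36.87°;  2α = 73.74°
edge 0: e_0 = (-1.64, -0.76);  n_0 = (-0.4205, +0.9073)
edge 3: e_3 = (+2.81, +1.69);  n_3 = (+0.5154, -0.8570)
∠(n_0, n_3) = 173.84°
δ = |180° − 173.84°| = 6.16°
6.16° ≤ 2α = 73.74°  →  valid

δ = 6.16°, valid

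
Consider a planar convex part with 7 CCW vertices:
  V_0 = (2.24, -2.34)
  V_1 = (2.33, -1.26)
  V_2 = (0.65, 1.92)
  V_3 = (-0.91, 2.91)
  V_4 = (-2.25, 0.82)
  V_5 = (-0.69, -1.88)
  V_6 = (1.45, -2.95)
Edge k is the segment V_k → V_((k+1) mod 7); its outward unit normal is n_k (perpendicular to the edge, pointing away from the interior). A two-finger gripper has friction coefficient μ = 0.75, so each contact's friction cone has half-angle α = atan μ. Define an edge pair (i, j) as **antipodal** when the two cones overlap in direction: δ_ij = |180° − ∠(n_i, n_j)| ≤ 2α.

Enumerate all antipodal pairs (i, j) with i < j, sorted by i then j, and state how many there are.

count = 10; pairs: (0,3), (0,4), (0,5), (1,3), (1,4), (1,5), (2,4), (2,5), (2,6), (3,6)

α = atan 0.75 = 36.87°;  2α = 73.74°
n_0 = (+0.9965, -0.0830)
n_1 = (+0.8842, +0.4671)
n_2 = (+0.5358, +0.8443)
n_3 = (-0.8418, +0.5397)
n_4 = (-0.8659, -0.5003)
n_5 = (-0.4472, -0.8944)
n_6 = (+0.6112, -0.7915)
  (0,1): δ = 147.39°  ·
  (0,2): δ = 117.64°  ·
  (0,3): δ = 27.90°  ✓
  (0,4): δ = 34.78°  ✓
  (0,5): δ = 68.20°  ✓
  (0,6): δ = 132.44°  ·
  (1,2): δ = 150.25°  ·
  (1,3): δ = 60.51°  ✓
  (1,4): δ = 2.17°  ✓
  (1,5): δ = 35.59°  ✓
  (1,6): δ = 99.83°  ·
  (2,3): δ = 90.27°  ·
  (2,4): δ = 27.58°  ✓
  (2,5): δ = 5.83°  ✓
  (2,6): δ = 70.07°  ✓
  (3,4): δ = 117.32°  ·
  (3,5): δ = 83.90°  ·
  (3,6): δ = 19.66°  ✓
  (4,5): δ = 146.58°  ·
  (4,6): δ = 82.34°  ·
  (5,6): δ = 115.76°  ·
antipodal pairs: 10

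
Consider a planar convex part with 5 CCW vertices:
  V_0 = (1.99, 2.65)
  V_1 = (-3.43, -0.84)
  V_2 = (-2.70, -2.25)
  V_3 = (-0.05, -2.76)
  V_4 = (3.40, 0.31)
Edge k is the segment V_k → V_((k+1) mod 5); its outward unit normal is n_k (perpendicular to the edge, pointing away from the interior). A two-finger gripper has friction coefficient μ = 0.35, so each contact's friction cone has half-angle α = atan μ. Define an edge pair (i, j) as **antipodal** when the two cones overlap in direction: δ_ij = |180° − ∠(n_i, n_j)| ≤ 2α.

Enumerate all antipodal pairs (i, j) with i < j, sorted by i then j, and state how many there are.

α = atan 0.35 = 19.29°;  2α = 38.58°
n_0 = (-0.5414, +0.8408)
n_1 = (-0.8880, -0.4598)
n_2 = (-0.1890, -0.9820)
n_3 = (+0.6648, -0.7471)
n_4 = (+0.8565, +0.5161)
  (0,1): δ = 95.41°  ·
  (0,2): δ = 43.67°  ·
  (0,3): δ = 8.89°  ✓
  (0,4): δ = 88.29°  ·
  (1,2): δ = 128.27°  ·
  (1,3): δ = 75.71°  ·
  (1,4): δ = 3.70°  ✓
  (2,3): δ = 127.44°  ·
  (2,4): δ = 48.03°  ·
  (3,4): δ = 100.59°  ·
antipodal pairs: 2

count = 2; pairs: (0,3), (1,4)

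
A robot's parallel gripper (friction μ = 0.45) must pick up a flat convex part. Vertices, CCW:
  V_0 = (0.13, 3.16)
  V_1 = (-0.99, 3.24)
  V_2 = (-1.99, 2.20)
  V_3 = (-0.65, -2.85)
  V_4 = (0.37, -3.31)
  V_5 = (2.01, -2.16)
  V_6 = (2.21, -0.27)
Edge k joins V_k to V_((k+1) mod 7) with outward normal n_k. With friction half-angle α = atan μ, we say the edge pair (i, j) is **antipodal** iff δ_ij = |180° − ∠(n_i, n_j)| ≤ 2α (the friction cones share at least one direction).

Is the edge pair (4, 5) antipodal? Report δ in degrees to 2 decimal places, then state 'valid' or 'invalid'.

δ = 131.08°, invalid

α = atan 0.45 = 24.23°;  2α = 48.46°
edge 4: e_4 = (+1.64, +1.15);  n_4 = (+0.5741, -0.8188)
edge 5: e_5 = (+0.20, +1.89);  n_5 = (+0.9944, -0.1052)
∠(n_4, n_5) = 48.92°
δ = |180° − 48.92°| = 131.08°
131.08° > 2α = 48.46°  →  invalid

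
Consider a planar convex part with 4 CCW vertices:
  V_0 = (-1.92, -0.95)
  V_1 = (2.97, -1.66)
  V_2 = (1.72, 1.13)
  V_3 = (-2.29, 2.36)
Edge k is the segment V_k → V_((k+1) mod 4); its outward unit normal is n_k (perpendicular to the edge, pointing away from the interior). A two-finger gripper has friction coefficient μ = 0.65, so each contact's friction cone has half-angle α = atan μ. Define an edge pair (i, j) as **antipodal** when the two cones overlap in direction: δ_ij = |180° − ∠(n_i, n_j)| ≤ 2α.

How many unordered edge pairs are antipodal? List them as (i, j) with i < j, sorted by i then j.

α = atan 0.65 = 33.02°;  2α = 66.05°
n_0 = (-0.1437, -0.9896)
n_1 = (+0.9126, +0.4089)
n_2 = (+0.2932, +0.9560)
n_3 = (-0.9938, -0.1111)
  (0,1): δ = 57.60°  ✓
  (0,2): δ = 8.79°  ✓
  (0,3): δ = 104.64°  ·
  (1,2): δ = 131.19°  ·
  (1,3): δ = 17.76°  ✓
  (2,3): δ = 66.57°  ·
antipodal pairs: 3

count = 3; pairs: (0,1), (0,2), (1,3)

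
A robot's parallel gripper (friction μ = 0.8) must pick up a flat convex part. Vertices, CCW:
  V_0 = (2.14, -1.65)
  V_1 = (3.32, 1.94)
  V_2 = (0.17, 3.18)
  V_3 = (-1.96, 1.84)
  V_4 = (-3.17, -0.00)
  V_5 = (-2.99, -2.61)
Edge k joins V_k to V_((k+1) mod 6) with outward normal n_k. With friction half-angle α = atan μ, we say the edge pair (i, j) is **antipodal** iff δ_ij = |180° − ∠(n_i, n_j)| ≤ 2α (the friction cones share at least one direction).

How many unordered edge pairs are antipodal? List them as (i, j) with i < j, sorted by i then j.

α = atan 0.8 = 38.66°;  2α = 77.32°
n_0 = (+0.9500, -0.3123)
n_1 = (+0.3663, +0.9305)
n_2 = (-0.5325, +0.8464)
n_3 = (-0.8355, +0.5494)
n_4 = (-0.9976, -0.0688)
n_5 = (+0.1839, -0.9829)
  (0,1): δ = 93.29°  ·
  (0,2): δ = 39.63°  ✓
  (0,3): δ = 15.13°  ✓
  (0,4): δ = 22.14°  ✓
  (0,5): δ = 118.79°  ·
  (1,2): δ = 126.34°  ·
  (1,3): δ = 101.84°  ·
  (1,4): δ = 64.57°  ✓
  (1,5): δ = 32.09°  ✓
  (2,3): δ = 155.50°  ·
  (2,4): δ = 118.23°  ·
  (2,5): δ = 21.57°  ✓
  (3,4): δ = 142.73°  ·
  (3,5): δ = 46.07°  ✓
  (4,5): δ = 83.35°  ·
antipodal pairs: 7

count = 7; pairs: (0,2), (0,3), (0,4), (1,4), (1,5), (2,5), (3,5)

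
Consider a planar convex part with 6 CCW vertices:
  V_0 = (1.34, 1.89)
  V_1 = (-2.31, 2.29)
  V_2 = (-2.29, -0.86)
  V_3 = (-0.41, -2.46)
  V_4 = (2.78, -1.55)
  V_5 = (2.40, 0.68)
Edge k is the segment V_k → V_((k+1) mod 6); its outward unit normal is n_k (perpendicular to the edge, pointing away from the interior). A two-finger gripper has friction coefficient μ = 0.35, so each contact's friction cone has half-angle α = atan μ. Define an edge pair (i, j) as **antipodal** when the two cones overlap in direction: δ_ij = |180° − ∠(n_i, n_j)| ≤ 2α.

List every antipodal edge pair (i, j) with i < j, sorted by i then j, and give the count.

count = 4; pairs: (0,2), (0,3), (1,4), (2,5)

α = atan 0.35 = 19.29°;  2α = 38.58°
n_0 = (+0.1089, +0.9940)
n_1 = (-1.0000, -0.0063)
n_2 = (-0.6481, -0.7615)
n_3 = (+0.2743, -0.9616)
n_4 = (+0.9858, +0.1680)
n_5 = (+0.7522, +0.6589)
  (0,1): δ = 83.38°  ·
  (0,2): δ = 34.15°  ✓
  (0,3): δ = 22.18°  ✓
  (0,4): δ = 105.92°  ·
  (0,5): δ = 137.47°  ·
  (1,2): δ = 130.76°  ·
  (1,3): δ = 74.44°  ·
  (1,4): δ = 9.31°  ✓
  (1,5): δ = 40.86°  ·
  (2,3): δ = 123.68°  ·
  (2,4): δ = 39.93°  ·
  (2,5): δ = 8.38°  ✓
  (3,4): δ = 96.25°  ·
  (3,5): δ = 64.70°  ·
  (4,5): δ = 148.45°  ·
antipodal pairs: 4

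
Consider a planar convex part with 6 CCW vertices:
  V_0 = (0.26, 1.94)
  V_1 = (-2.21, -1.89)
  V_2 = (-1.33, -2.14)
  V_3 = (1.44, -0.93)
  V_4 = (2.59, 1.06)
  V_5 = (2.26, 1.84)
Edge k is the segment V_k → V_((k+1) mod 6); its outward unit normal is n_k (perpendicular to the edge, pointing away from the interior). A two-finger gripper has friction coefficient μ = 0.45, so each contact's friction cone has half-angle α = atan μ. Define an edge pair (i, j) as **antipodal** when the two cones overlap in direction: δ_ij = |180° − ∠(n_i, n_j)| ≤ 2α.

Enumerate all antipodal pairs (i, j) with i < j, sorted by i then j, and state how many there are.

count = 4; pairs: (0,2), (0,3), (1,5), (2,5)

α = atan 0.45 = 24.23°;  2α = 48.46°
n_0 = (-0.8404, +0.5420)
n_1 = (-0.2733, -0.9619)
n_2 = (+0.4003, -0.9164)
n_3 = (+0.8658, -0.5004)
n_4 = (+0.9210, +0.3896)
n_5 = (+0.0499, +0.9988)
  (0,1): δ = 73.04°  ·
  (0,2): δ = 33.58°  ✓
  (0,3): δ = 2.80°  ✓
  (0,4): δ = 55.75°  ·
  (0,5): δ = 119.96°  ·
  (1,2): δ = 140.54°  ·
  (1,3): δ = 104.16°  ·
  (1,4): δ = 51.21°  ·
  (1,5): δ = 13.00°  ✓
  (2,3): δ = 143.62°  ·
  (2,4): δ = 90.66°  ·
  (2,5): δ = 26.46°  ✓
  (3,4): δ = 127.04°  ·
  (3,5): δ = 62.84°  ·
  (4,5): δ = 115.79°  ·
antipodal pairs: 4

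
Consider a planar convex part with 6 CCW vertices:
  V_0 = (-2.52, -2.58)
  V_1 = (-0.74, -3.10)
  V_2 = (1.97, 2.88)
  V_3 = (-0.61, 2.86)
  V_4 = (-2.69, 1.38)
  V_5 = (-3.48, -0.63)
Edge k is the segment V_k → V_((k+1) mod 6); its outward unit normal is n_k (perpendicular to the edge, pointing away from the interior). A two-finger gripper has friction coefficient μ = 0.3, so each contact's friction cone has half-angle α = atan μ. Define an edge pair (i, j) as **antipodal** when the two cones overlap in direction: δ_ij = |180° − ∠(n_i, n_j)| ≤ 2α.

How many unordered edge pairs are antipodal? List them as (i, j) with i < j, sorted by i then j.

count = 3; pairs: (0,2), (1,3), (1,4)

α = atan 0.3 = 16.70°;  2α = 33.40°
n_0 = (-0.2804, -0.9599)
n_1 = (+0.9108, -0.4128)
n_2 = (-0.0078, +1.0000)
n_3 = (-0.5798, +0.8148)
n_4 = (-0.9307, +0.3658)
n_5 = (-0.8972, -0.4417)
  (0,1): δ = 98.09°  ·
  (0,2): δ = 16.73°  ✓
  (0,3): δ = 51.72°  ·
  (0,4): δ = 84.83°  ·
  (0,5): δ = 132.50°  ·
  (1,2): δ = 65.18°  ·
  (1,3): δ = 30.19°  ✓
  (1,4): δ = 2.92°  ✓
  (1,5): δ = 50.59°  ·
  (2,3): δ = 145.01°  ·
  (2,4): δ = 111.90°  ·
  (2,5): δ = 64.23°  ·
  (3,4): δ = 146.89°  ·
  (3,5): δ = 99.22°  ·
  (4,5): δ = 132.33°  ·
antipodal pairs: 3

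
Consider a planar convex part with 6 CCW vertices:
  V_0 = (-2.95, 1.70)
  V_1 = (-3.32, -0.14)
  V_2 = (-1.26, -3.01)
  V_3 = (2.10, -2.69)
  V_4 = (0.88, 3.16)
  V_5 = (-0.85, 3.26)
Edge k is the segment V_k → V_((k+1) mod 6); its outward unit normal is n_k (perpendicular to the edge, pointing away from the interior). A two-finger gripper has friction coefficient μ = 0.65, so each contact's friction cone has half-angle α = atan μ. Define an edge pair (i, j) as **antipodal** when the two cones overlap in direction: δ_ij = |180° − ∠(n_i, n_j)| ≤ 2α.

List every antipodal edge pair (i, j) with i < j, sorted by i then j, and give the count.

α = atan 0.65 = 33.02°;  2α = 66.05°
n_0 = (-0.9804, +0.1971)
n_1 = (-0.8124, -0.5831)
n_2 = (+0.0948, -0.9955)
n_3 = (+0.9789, +0.2042)
n_4 = (+0.0577, +0.9983)
n_5 = (-0.5963, +0.8027)
  (0,1): δ = 132.96°  ·
  (0,2): δ = 73.19°  ·
  (0,3): δ = 23.15°  ✓
  (0,4): δ = 98.06°  ·
  (0,5): δ = 137.98°  ·
  (1,2): δ = 120.23°  ·
  (1,3): δ = 23.89°  ✓
  (1,4): δ = 51.02°  ✓
  (1,5): δ = 90.94°  ·
  (2,3): δ = 83.66°  ·
  (2,4): δ = 8.75°  ✓
  (2,5): δ = 31.17°  ✓
  (3,4): δ = 105.09°  ·
  (3,5): δ = 65.17°  ✓
  (4,5): δ = 140.08°  ·
antipodal pairs: 6

count = 6; pairs: (0,3), (1,3), (1,4), (2,4), (2,5), (3,5)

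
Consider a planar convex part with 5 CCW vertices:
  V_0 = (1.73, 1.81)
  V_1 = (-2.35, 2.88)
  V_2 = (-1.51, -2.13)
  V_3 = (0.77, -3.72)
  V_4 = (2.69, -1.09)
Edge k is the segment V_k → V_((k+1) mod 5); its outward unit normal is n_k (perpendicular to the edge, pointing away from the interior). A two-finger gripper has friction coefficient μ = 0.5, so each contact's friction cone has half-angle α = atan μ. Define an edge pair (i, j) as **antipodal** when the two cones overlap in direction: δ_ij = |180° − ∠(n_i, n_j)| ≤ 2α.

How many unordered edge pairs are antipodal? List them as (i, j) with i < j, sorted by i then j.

count = 4; pairs: (0,2), (1,3), (1,4), (2,4)

α = atan 0.5 = 26.57°;  2α = 53.13°
n_0 = (+0.2537, +0.9673)
n_1 = (-0.9862, -0.1654)
n_2 = (-0.5720, -0.8202)
n_3 = (+0.8077, -0.5896)
n_4 = (+0.9493, +0.3143)
  (0,1): δ = 65.79°  ·
  (0,2): δ = 20.20°  ✓
  (0,3): δ = 68.56°  ·
  (0,4): δ = 123.01°  ·
  (1,2): δ = 134.41°  ·
  (1,3): δ = 45.65°  ✓
  (1,4): δ = 8.80°  ✓
  (2,3): δ = 91.24°  ·
  (2,4): δ = 36.79°  ✓
  (3,4): δ = 125.55°  ·
antipodal pairs: 4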